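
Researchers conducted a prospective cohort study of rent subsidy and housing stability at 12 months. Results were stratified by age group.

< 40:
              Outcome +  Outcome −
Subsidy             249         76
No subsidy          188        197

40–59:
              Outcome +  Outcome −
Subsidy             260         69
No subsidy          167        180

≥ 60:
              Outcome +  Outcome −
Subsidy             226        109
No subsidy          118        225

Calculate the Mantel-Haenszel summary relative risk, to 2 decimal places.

1.70

RR_MH = Σ(aᵢ·n₀ᵢ/nᵢ) / Σ(cᵢ·n₁ᵢ/nᵢ), with n₁ᵢ = aᵢ+bᵢ (exposed), n₀ᵢ = cᵢ+dᵢ (unexposed), nᵢ = n₁ᵢ+n₀ᵢ.
Stratum 1 (< 40): n₁ = 325, n₀ = 385, n = 710; a·n₀/n = 249·385/710 = 135.0211; c·n₁/n = 188·325/710 = 86.0563
Stratum 2 (40–59): n₁ = 329, n₀ = 347, n = 676; a·n₀/n = 260·347/676 = 133.4615; c·n₁/n = 167·329/676 = 81.2766
Stratum 3 (≥ 60): n₁ = 335, n₀ = 343, n = 678; a·n₀/n = 226·343/678 = 114.3333; c·n₁/n = 118·335/678 = 58.3038
RR_MH = (135.0211 + 133.4615 + 114.3333) / (86.0563 + 81.2766 + 58.3038) = 382.8160 / 225.6368 = 1.69660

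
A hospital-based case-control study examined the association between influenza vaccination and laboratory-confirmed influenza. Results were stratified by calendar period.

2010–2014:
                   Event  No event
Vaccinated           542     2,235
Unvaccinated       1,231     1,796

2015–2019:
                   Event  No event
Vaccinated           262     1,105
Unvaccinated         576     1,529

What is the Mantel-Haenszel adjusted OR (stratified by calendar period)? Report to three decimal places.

OR_MH = Σ(aᵢdᵢ/nᵢ) / Σ(bᵢcᵢ/nᵢ), where nᵢ is the stratum total.
Stratum 1 (2010–2014): n = 5804; a·d/n = 542·1796/5804 = 167.7174; b·c/n = 2235·1231/5804 = 474.0326
Stratum 2 (2015–2019): n = 3472; a·d/n = 262·1529/3472 = 115.3796; b·c/n = 1105·576/3472 = 183.3180
OR_MH = (167.7174 + 115.3796) / (474.0326 + 183.3180) = 283.0970 / 657.3505 = 0.43066

0.431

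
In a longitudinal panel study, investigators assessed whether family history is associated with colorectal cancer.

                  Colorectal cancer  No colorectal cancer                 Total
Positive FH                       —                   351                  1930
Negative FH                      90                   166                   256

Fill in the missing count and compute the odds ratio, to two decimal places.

The missing cell is in the exposed row: 1930 − 351 = 1579.
So a = 1579, b = 351, c = 90, d = 166.
OR = (a·d)/(b·c) = (1579 × 166) / (351 × 90) = 262114 / 31590 = 8.29737

8.30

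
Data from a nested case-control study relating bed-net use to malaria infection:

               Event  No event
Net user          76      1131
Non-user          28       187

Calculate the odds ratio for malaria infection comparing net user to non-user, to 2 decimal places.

Cells: a = 76, b = 1131, c = 28, d = 187.
OR = (a·d)/(b·c) = (76 × 187) / (1131 × 28) = 14212 / 31668 = 0.44878
Exposure is associated with lower odds of malaria infection (OR = 0.45 < 1).

0.45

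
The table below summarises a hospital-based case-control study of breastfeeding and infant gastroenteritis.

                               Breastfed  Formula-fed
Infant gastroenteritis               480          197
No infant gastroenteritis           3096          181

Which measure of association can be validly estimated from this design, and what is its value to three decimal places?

0.142

Reading the table with exposure as columns: a = 480 (Breastfed, case), b = 3096 (Breastfed, non-case), c = 197 (Formula-fed, case), d = 181.
This is a hospital-based case-control study: participants were sampled on outcome status, so risks in the source population cannot be estimated directly — relative risk is not valid here. The odds ratio is the appropriate measure.
OR = (a·d)/(b·c) = (480 × 181) / (3096 × 197) = 86880 / 609912 = 0.14245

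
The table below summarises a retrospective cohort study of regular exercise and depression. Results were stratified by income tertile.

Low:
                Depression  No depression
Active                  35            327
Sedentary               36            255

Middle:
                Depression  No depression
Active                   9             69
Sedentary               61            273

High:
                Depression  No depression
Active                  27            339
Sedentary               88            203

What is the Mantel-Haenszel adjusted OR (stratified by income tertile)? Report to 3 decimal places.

OR_MH = Σ(aᵢdᵢ/nᵢ) / Σ(bᵢcᵢ/nᵢ), where nᵢ is the stratum total.
Stratum 1 (Low): n = 653; a·d/n = 35·255/653 = 13.6677; b·c/n = 327·36/653 = 18.0276
Stratum 2 (Middle): n = 412; a·d/n = 9·273/412 = 5.9636; b·c/n = 69·61/412 = 10.2160
Stratum 3 (High): n = 657; a·d/n = 27·203/657 = 8.3425; b·c/n = 339·88/657 = 45.4064
OR_MH = (13.6677 + 5.9636 + 8.3425) / (18.0276 + 10.2160 + 45.4064) = 27.9737 / 73.6500 = 0.37982

0.380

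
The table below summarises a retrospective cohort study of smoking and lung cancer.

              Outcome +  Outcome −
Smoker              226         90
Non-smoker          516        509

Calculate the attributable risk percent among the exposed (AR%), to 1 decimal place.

29.6

Cells: a = 226, b = 90, c = 516, d = 509.
Risk in exposed = 226/316 = 0.71519; risk in unexposed = 516/1025 = 0.50341.
RR = 0.71519/0.50341 = 1.42068
AR% = (RR − 1)/RR × 100 = (1.42068 − 1)/1.42068 × 100 = 29.6111%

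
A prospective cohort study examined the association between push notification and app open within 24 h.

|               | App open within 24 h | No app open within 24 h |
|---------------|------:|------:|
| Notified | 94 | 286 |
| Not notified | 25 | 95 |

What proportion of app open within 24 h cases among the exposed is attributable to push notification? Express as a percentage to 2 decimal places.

Cells: a = 94, b = 286, c = 25, d = 95.
Risk in exposed = 94/380 = 0.24737; risk in unexposed = 25/120 = 0.20833.
RR = 0.24737/0.20833 = 1.18737
AR% = (RR − 1)/RR × 100 = (1.18737 − 1)/1.18737 × 100 = 15.7801%

15.78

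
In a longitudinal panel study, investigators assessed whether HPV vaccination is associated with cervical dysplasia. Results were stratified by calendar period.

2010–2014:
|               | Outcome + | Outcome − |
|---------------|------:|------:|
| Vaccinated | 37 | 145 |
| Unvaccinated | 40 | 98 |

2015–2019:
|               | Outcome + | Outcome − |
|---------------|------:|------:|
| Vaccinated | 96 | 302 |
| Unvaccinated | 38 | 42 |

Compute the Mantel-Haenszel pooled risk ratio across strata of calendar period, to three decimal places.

RR_MH = Σ(aᵢ·n₀ᵢ/nᵢ) / Σ(cᵢ·n₁ᵢ/nᵢ), with n₁ᵢ = aᵢ+bᵢ (exposed), n₀ᵢ = cᵢ+dᵢ (unexposed), nᵢ = n₁ᵢ+n₀ᵢ.
Stratum 1 (2010–2014): n₁ = 182, n₀ = 138, n = 320; a·n₀/n = 37·138/320 = 15.9563; c·n₁/n = 40·182/320 = 22.7500
Stratum 2 (2015–2019): n₁ = 398, n₀ = 80, n = 478; a·n₀/n = 96·80/478 = 16.0669; c·n₁/n = 38·398/478 = 31.6402
RR_MH = (15.9563 + 16.0669) / (22.7500 + 31.6402) = 32.0232 / 54.3902 = 0.58877

0.589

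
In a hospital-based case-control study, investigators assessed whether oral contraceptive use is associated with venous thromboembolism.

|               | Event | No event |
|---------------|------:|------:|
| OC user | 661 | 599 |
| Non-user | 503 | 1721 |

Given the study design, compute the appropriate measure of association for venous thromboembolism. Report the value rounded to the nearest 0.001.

Cells: a = 661, b = 599, c = 503, d = 1721.
This is a hospital-based case-control study: participants were sampled on outcome status, so risks in the source population cannot be estimated directly — relative risk is not valid here. The odds ratio is the appropriate measure.
OR = (a·d)/(b·c) = (661 × 1721) / (599 × 503) = 1137581 / 301297 = 3.77561

3.776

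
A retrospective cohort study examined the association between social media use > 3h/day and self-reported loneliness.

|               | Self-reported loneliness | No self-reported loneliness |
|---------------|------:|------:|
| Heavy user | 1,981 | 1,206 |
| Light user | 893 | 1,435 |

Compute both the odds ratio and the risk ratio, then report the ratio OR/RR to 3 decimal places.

1.629

Cells: a = 1981, b = 1206, c = 893, d = 1435.
OR = (1981·1435)/(1206·893) = 2842735/1076958 = 2.63960
Risk in exposed = 1981/3187 = 0.62159; risk in unexposed = 893/2328 = 0.38359; RR = 1.62044
OR/RR = 2.63960 / 1.62044 = 1.62893
The outcome is not rare, so the OR lies further from 1 than the RR.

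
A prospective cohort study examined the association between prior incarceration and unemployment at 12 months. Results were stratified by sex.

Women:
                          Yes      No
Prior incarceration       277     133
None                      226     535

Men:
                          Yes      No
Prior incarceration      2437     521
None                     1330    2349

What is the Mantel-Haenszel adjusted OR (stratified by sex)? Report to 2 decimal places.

OR_MH = Σ(aᵢdᵢ/nᵢ) / Σ(bᵢcᵢ/nᵢ), where nᵢ is the stratum total.
Stratum 1 (Women): n = 1171; a·d/n = 277·535/1171 = 126.5542; b·c/n = 133·226/1171 = 25.6687
Stratum 2 (Men): n = 6637; a·d/n = 2437·2349/6637 = 862.5151; b·c/n = 521·1330/6637 = 104.4041
OR_MH = (126.5542 + 862.5151) / (25.6687 + 104.4041) = 989.0694 / 130.0728 = 7.60397

7.60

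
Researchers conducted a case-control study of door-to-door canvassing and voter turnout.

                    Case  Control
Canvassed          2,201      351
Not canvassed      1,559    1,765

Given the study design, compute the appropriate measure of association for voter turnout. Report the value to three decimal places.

7.099

Cells: a = 2201, b = 351, c = 1559, d = 1765.
This is a case-control study: participants were sampled on outcome status, so risks in the source population cannot be estimated directly — relative risk is not valid here. The odds ratio is the appropriate measure.
OR = (a·d)/(b·c) = (2201 × 1765) / (351 × 1559) = 3884765 / 547209 = 7.09923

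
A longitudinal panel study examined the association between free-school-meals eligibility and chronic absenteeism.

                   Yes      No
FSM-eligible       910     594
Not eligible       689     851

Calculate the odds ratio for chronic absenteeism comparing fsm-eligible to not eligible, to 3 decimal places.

1.892

Cells: a = 910, b = 594, c = 689, d = 851.
OR = (a·d)/(b·c) = (910 × 851) / (594 × 689) = 774410 / 409266 = 1.89219
The odds of chronic absenteeism are about 1.89 times as high in the fsm-eligible group.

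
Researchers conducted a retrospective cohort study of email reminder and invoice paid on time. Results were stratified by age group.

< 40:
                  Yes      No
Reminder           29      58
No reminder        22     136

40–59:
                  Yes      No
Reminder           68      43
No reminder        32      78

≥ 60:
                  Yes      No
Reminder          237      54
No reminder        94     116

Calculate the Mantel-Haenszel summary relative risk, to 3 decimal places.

1.935

RR_MH = Σ(aᵢ·n₀ᵢ/nᵢ) / Σ(cᵢ·n₁ᵢ/nᵢ), with n₁ᵢ = aᵢ+bᵢ (exposed), n₀ᵢ = cᵢ+dᵢ (unexposed), nᵢ = n₁ᵢ+n₀ᵢ.
Stratum 1 (< 40): n₁ = 87, n₀ = 158, n = 245; a·n₀/n = 29·158/245 = 18.7020; c·n₁/n = 22·87/245 = 7.8122
Stratum 2 (40–59): n₁ = 111, n₀ = 110, n = 221; a·n₀/n = 68·110/221 = 33.8462; c·n₁/n = 32·111/221 = 16.0724
Stratum 3 (≥ 60): n₁ = 291, n₀ = 210, n = 501; a·n₀/n = 237·210/501 = 99.3413; c·n₁/n = 94·291/501 = 54.5988
RR_MH = (18.7020 + 33.8462 + 99.3413) / (7.8122 + 16.0724 + 54.5988) = 151.8895 / 78.4834 = 1.93531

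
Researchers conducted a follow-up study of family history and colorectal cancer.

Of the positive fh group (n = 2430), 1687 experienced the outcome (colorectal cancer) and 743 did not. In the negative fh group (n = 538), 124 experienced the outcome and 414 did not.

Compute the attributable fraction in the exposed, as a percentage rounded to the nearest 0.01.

From the description: a = 1687, b = 743, c = 124, d = 414.
Risk in exposed = 1687/2430 = 0.69424; risk in unexposed = 124/538 = 0.23048.
RR = 0.69424/0.23048 = 3.01210
AR% = (RR − 1)/RR × 100 = (3.01210 − 1)/3.01210 × 100 = 66.8006%

66.80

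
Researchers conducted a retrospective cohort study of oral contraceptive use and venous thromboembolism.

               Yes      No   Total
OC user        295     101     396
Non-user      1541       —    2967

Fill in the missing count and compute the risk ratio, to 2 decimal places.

The missing cell is in the unexposed row: 2967 − 1541 = 1426.
So a = 295, b = 101, c = 1541, d = 1426.
RR = [a/(a+b)] / [c/(c+d)] = (295/396) / (1541/2967) = 0.74495/0.51938 = 1.43431

1.43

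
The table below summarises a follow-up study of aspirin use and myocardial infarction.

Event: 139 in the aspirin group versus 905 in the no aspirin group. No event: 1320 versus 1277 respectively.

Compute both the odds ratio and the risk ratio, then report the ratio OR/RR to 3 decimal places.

0.647

From the description: a = 139, b = 1320, c = 905, d = 1277.
OR = (139·1277)/(1320·905) = 177503/1194600 = 0.14859
Risk in exposed = 139/1459 = 0.09527; risk in unexposed = 905/2182 = 0.41476; RR = 0.22970
OR/RR = 0.14859 / 0.22970 = 0.64687
The outcome is not rare, so the OR lies further from 1 than the RR.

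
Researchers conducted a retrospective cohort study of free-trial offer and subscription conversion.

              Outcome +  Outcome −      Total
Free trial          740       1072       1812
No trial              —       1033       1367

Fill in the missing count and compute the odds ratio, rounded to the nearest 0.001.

The missing cell is in the unexposed row: 1367 − 1033 = 334.
So a = 740, b = 1072, c = 334, d = 1033.
OR = (a·d)/(b·c) = (740 × 1033) / (1072 × 334) = 764420 / 358048 = 2.13497

2.135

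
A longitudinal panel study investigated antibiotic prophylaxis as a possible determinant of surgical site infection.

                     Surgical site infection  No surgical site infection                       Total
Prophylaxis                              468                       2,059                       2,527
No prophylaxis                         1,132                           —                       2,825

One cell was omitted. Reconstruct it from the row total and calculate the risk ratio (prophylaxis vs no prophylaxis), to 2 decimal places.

0.46

The missing cell is in the unexposed row: 2825 − 1132 = 1693.
So a = 468, b = 2059, c = 1132, d = 1693.
RR = [a/(a+b)] / [c/(c+d)] = (468/2527) / (1132/2825) = 0.18520/0.40071 = 0.46218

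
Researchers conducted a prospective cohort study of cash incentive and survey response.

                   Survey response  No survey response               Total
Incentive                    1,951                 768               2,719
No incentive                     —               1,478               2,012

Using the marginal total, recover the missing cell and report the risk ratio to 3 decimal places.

The missing cell is in the unexposed row: 2012 − 1478 = 534.
So a = 1951, b = 768, c = 534, d = 1478.
RR = [a/(a+b)] / [c/(c+d)] = (1951/2719) / (534/2012) = 0.71754/0.26541 = 2.70355

2.704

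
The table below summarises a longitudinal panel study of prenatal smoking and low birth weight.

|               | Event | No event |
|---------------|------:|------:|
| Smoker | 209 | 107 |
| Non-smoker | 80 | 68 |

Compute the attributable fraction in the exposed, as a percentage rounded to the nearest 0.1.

Cells: a = 209, b = 107, c = 80, d = 68.
Risk in exposed = 209/316 = 0.66139; risk in unexposed = 80/148 = 0.54054.
RR = 0.66139/0.54054 = 1.22358
AR% = (RR − 1)/RR × 100 = (1.22358 − 1)/1.22358 × 100 = 18.2723%

18.3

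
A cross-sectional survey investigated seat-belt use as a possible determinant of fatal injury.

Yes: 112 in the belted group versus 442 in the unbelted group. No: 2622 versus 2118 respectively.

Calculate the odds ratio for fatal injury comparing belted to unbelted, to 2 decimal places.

0.20

From the description: a = 112, b = 2622, c = 442, d = 2118.
OR = (a·d)/(b·c) = (112 × 2118) / (2622 × 442) = 237216 / 1158924 = 0.20469
Exposure is associated with lower odds of fatal injury (OR = 0.20 < 1).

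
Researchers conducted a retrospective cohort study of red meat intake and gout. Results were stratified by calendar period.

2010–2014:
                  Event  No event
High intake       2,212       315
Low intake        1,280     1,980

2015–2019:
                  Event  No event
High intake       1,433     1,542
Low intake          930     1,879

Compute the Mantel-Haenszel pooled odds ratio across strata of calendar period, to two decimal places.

3.85

OR_MH = Σ(aᵢdᵢ/nᵢ) / Σ(bᵢcᵢ/nᵢ), where nᵢ is the stratum total.
Stratum 1 (2010–2014): n = 5787; a·d/n = 2212·1980/5787 = 756.8274; b·c/n = 315·1280/5787 = 69.6734
Stratum 2 (2015–2019): n = 5784; a·d/n = 1433·1879/5784 = 465.5268; b·c/n = 1542·930/5784 = 247.9357
OR_MH = (756.8274 + 465.5268) / (69.6734 + 247.9357) = 1222.3542 / 317.6091 = 3.84861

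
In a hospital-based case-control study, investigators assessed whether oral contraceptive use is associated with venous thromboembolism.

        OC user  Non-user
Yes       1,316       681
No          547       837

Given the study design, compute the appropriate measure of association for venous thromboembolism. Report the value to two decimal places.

Reading the table with exposure as columns: a = 1316 (OC user, case), b = 547 (OC user, non-case), c = 681 (Non-user, case), d = 837.
This is a hospital-based case-control study: participants were sampled on outcome status, so risks in the source population cannot be estimated directly — relative risk is not valid here. The odds ratio is the appropriate measure.
OR = (a·d)/(b·c) = (1316 × 837) / (547 × 681) = 1101492 / 372507 = 2.95697

2.96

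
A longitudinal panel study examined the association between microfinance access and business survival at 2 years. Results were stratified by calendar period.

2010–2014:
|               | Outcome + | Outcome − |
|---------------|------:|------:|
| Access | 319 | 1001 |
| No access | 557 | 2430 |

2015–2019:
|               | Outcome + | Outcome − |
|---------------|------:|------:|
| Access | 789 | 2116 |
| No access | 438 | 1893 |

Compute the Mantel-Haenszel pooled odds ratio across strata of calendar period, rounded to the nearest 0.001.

OR_MH = Σ(aᵢdᵢ/nᵢ) / Σ(bᵢcᵢ/nᵢ), where nᵢ is the stratum total.
Stratum 1 (2010–2014): n = 4307; a·d/n = 319·2430/4307 = 179.9791; b·c/n = 1001·557/4307 = 129.4537
Stratum 2 (2015–2019): n = 5236; a·d/n = 789·1893/5236 = 285.2515; b·c/n = 2116·438/5236 = 177.0069
OR_MH = (179.9791 + 285.2515) / (129.4537 + 177.0069) = 465.2306 / 306.4606 = 1.51808

1.518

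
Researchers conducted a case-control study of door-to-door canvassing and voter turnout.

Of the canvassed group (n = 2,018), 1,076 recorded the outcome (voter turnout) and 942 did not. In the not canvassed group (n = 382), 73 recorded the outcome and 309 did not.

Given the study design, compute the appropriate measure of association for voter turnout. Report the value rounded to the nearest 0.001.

From the description: a = 1076, b = 942, c = 73, d = 309.
This is a case-control study: participants were sampled on outcome status, so risks in the source population cannot be estimated directly — relative risk is not valid here. The odds ratio is the appropriate measure.
OR = (a·d)/(b·c) = (1076 × 309) / (942 × 73) = 332484 / 68766 = 4.83501

4.835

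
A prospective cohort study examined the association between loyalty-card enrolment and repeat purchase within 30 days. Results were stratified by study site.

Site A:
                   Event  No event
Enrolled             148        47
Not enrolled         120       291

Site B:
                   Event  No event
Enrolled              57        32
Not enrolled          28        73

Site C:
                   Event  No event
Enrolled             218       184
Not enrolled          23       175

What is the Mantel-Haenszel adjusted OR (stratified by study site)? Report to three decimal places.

OR_MH = Σ(aᵢdᵢ/nᵢ) / Σ(bᵢcᵢ/nᵢ), where nᵢ is the stratum total.
Stratum 1 (Site A): n = 606; a·d/n = 148·291/606 = 71.0693; b·c/n = 47·120/606 = 9.3069
Stratum 2 (Site B): n = 190; a·d/n = 57·73/190 = 21.9000; b·c/n = 32·28/190 = 4.7158
Stratum 3 (Site C): n = 600; a·d/n = 218·175/600 = 63.5833; b·c/n = 184·23/600 = 7.0533
OR_MH = (71.0693 + 21.9000 + 63.5833) / (9.3069 + 4.7158 + 7.0533) = 156.5526 / 21.0761 = 7.42799

7.428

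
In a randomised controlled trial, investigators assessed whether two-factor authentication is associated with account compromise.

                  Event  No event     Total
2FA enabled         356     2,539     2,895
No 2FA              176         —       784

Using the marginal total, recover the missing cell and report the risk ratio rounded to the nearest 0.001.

The missing cell is in the unexposed row: 784 − 176 = 608.
So a = 356, b = 2539, c = 176, d = 608.
RR = [a/(a+b)] / [c/(c+d)] = (356/2895) / (176/784) = 0.12297/0.22449 = 0.54778

0.548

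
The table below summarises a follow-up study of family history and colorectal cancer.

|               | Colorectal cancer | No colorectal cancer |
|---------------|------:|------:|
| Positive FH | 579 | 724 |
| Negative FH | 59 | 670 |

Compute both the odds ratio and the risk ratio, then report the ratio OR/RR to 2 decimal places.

Cells: a = 579, b = 724, c = 59, d = 670.
OR = (579·670)/(724·59) = 387930/42716 = 9.08161
Risk in exposed = 579/1303 = 0.44436; risk in unexposed = 59/729 = 0.08093; RR = 5.49047
OR/RR = 9.08161 / 5.49047 = 1.65407
The outcome is not rare, so the OR lies further from 1 than the RR.

1.65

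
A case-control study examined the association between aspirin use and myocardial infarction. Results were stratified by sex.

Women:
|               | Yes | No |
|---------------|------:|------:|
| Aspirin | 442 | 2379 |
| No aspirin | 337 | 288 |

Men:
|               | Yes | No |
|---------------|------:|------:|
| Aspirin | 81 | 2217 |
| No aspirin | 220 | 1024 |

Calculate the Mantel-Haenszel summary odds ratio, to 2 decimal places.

OR_MH = Σ(aᵢdᵢ/nᵢ) / Σ(bᵢcᵢ/nᵢ), where nᵢ is the stratum total.
Stratum 1 (Women): n = 3446; a·d/n = 442·288/3446 = 36.9402; b·c/n = 2379·337/3446 = 232.6532
Stratum 2 (Men): n = 3542; a·d/n = 81·1024/3542 = 23.4173; b·c/n = 2217·220/3542 = 137.7019
OR_MH = (36.9402 + 23.4173) / (232.6532 + 137.7019) = 60.3575 / 370.3551 = 0.16297

0.16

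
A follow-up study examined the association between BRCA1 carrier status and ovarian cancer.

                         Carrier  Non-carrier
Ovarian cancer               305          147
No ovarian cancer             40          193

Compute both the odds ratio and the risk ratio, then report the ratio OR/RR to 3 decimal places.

Reading the table with exposure as columns: a = 305 (Carrier, case), b = 40 (Carrier, non-case), c = 147 (Non-carrier, case), d = 193.
OR = (305·193)/(40·147) = 58865/5880 = 10.01105
Risk in exposed = 305/345 = 0.88406; risk in unexposed = 147/340 = 0.43235; RR = 2.04476
OR/RR = 10.01105 / 2.04476 = 4.89596
The outcome is not rare, so the OR lies further from 1 than the RR.

4.896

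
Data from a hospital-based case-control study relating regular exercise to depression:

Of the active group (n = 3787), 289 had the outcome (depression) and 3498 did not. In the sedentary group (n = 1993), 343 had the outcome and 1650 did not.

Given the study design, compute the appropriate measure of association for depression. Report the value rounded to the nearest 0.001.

From the description: a = 289, b = 3498, c = 343, d = 1650.
This is a hospital-based case-control study: participants were sampled on outcome status, so risks in the source population cannot be estimated directly — relative risk is not valid here. The odds ratio is the appropriate measure.
OR = (a·d)/(b·c) = (289 × 1650) / (3498 × 343) = 476850 / 1199814 = 0.39744

0.397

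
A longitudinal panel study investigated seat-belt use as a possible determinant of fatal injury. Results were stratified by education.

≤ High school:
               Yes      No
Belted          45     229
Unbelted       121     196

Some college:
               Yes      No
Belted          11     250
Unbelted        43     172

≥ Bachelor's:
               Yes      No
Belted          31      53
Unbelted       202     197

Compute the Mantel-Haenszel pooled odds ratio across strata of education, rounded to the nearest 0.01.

OR_MH = Σ(aᵢdᵢ/nᵢ) / Σ(bᵢcᵢ/nᵢ), where nᵢ is the stratum total.
Stratum 1 (≤ High school): n = 591; a·d/n = 45·196/591 = 14.9239; b·c/n = 229·121/591 = 46.8849
Stratum 2 (Some college): n = 476; a·d/n = 11·172/476 = 3.9748; b·c/n = 250·43/476 = 22.5840
Stratum 3 (≥ Bachelor's): n = 483; a·d/n = 31·197/483 = 12.6439; b·c/n = 53·202/483 = 22.1656
OR_MH = (14.9239 + 3.9748 + 12.6439) / (46.8849 + 22.5840 + 22.1656) = 31.5425 / 91.6346 = 0.34422

0.34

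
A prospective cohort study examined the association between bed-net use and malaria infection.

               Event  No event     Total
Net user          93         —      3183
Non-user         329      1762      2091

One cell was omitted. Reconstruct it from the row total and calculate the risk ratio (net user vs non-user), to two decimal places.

0.19

The missing cell is in the exposed row: 3183 − 93 = 3090.
So a = 93, b = 3090, c = 329, d = 1762.
RR = [a/(a+b)] / [c/(c+d)] = (93/3183) / (329/2091) = 0.02922/0.15734 = 0.18570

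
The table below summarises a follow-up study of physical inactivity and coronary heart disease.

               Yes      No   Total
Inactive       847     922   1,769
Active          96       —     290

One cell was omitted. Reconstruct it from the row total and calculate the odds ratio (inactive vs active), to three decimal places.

The missing cell is in the unexposed row: 290 − 96 = 194.
So a = 847, b = 922, c = 96, d = 194.
OR = (a·d)/(b·c) = (847 × 194) / (922 × 96) = 164318 / 88512 = 1.85645

1.856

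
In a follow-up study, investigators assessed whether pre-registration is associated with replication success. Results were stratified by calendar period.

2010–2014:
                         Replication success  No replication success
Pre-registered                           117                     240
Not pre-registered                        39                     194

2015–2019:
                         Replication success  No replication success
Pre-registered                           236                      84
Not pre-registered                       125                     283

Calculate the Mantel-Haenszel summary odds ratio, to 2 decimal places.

4.30

OR_MH = Σ(aᵢdᵢ/nᵢ) / Σ(bᵢcᵢ/nᵢ), where nᵢ is the stratum total.
Stratum 1 (2010–2014): n = 590; a·d/n = 117·194/590 = 38.4712; b·c/n = 240·39/590 = 15.8644
Stratum 2 (2015–2019): n = 728; a·d/n = 236·283/728 = 91.7418; b·c/n = 84·125/728 = 14.4231
OR_MH = (38.4712 + 91.7418) / (15.8644 + 14.4231) = 130.2129 / 30.2875 = 4.29923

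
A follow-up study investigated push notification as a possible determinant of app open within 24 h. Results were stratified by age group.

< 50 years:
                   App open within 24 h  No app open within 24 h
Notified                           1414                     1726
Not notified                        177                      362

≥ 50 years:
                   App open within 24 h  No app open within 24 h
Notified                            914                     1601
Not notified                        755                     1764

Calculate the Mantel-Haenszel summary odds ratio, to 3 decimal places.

OR_MH = Σ(aᵢdᵢ/nᵢ) / Σ(bᵢcᵢ/nᵢ), where nᵢ is the stratum total.
Stratum 1 (< 50 years): n = 3679; a·d/n = 1414·362/3679 = 139.1324; b·c/n = 1726·177/3679 = 83.0394
Stratum 2 (≥ 50 years): n = 5034; a·d/n = 914·1764/5034 = 320.2813; b·c/n = 1601·755/5034 = 240.1182
OR_MH = (139.1324 + 320.2813) / (83.0394 + 240.1182) = 459.4137 / 323.1576 = 1.42164

1.422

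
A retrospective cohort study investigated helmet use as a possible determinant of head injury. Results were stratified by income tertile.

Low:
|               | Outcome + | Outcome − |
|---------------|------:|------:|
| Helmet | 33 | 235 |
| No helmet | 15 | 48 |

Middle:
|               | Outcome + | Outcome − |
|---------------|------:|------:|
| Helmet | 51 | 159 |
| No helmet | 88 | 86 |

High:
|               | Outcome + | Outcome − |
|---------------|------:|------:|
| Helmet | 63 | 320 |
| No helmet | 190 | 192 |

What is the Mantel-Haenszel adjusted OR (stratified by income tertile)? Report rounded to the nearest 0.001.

0.253

OR_MH = Σ(aᵢdᵢ/nᵢ) / Σ(bᵢcᵢ/nᵢ), where nᵢ is the stratum total.
Stratum 1 (Low): n = 331; a·d/n = 33·48/331 = 4.7855; b·c/n = 235·15/331 = 10.6495
Stratum 2 (Middle): n = 384; a·d/n = 51·86/384 = 11.4219; b·c/n = 159·88/384 = 36.4375
Stratum 3 (High): n = 765; a·d/n = 63·192/765 = 15.8118; b·c/n = 320·190/765 = 79.4771
OR_MH = (4.7855 + 11.4219 + 15.8118) / (10.6495 + 36.4375 + 79.4771) = 32.0191 / 126.5642 = 0.25299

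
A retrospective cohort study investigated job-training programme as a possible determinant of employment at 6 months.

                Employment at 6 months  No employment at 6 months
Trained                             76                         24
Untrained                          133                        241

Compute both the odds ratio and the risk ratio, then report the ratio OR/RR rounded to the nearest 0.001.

Cells: a = 76, b = 24, c = 133, d = 241.
OR = (76·241)/(24·133) = 18316/3192 = 5.73810
Risk in exposed = 76/100 = 0.76000; risk in unexposed = 133/374 = 0.35561; RR = 2.13714
OR/RR = 5.73810 / 2.13714 = 2.68494
The outcome is not rare, so the OR lies further from 1 than the RR.

2.685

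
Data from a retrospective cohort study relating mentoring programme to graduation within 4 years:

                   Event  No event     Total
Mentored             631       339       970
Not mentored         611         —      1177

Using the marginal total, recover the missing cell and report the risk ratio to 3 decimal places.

The missing cell is in the unexposed row: 1177 − 611 = 566.
So a = 631, b = 339, c = 611, d = 566.
RR = [a/(a+b)] / [c/(c+d)] = (631/970) / (611/1177) = 0.65052/0.51912 = 1.25312

1.253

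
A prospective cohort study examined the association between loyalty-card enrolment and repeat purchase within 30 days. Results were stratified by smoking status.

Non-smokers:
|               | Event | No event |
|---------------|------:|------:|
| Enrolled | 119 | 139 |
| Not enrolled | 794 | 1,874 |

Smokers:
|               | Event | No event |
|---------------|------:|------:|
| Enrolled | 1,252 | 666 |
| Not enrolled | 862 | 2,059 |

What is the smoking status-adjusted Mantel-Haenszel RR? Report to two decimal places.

RR_MH = Σ(aᵢ·n₀ᵢ/nᵢ) / Σ(cᵢ·n₁ᵢ/nᵢ), with n₁ᵢ = aᵢ+bᵢ (exposed), n₀ᵢ = cᵢ+dᵢ (unexposed), nᵢ = n₁ᵢ+n₀ᵢ.
Stratum 1 (Non-smokers): n₁ = 258, n₀ = 2668, n = 2926; a·n₀/n = 119·2668/2926 = 108.5072; c·n₁/n = 794·258/2926 = 70.0109
Stratum 2 (Smokers): n₁ = 1918, n₀ = 2921, n = 4839; a·n₀/n = 1252·2921/4839 = 755.7537; c·n₁/n = 862·1918/4839 = 341.6648
RR_MH = (108.5072 + 755.7537) / (70.0109 + 341.6648) = 864.2608 / 411.6757 = 2.09937

2.10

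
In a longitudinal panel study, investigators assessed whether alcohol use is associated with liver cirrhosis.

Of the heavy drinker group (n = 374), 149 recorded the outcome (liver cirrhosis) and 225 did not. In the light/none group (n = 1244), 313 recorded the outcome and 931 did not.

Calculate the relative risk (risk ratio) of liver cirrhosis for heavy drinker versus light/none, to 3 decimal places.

1.583

From the description: a = 149, b = 225, c = 313, d = 931.
Risk in exposed = 149/374 = 0.39840; risk in unexposed = 313/1244 = 0.25161.
RR = 0.39840 / 0.25161 = 1.58340
The risk among the exposed is 1.58 times that among the unexposed.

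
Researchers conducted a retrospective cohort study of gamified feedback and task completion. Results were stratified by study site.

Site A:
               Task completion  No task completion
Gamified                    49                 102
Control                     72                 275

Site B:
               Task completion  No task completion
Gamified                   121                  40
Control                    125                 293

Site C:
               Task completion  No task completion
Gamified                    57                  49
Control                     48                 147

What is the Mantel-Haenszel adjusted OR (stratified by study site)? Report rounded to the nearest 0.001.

OR_MH = Σ(aᵢdᵢ/nᵢ) / Σ(bᵢcᵢ/nᵢ), where nᵢ is the stratum total.
Stratum 1 (Site A): n = 498; a·d/n = 49·275/498 = 27.0582; b·c/n = 102·72/498 = 14.7470
Stratum 2 (Site B): n = 579; a·d/n = 121·293/579 = 61.2314; b·c/n = 40·125/579 = 8.6356
Stratum 3 (Site C): n = 301; a·d/n = 57·147/301 = 27.8372; b·c/n = 49·48/301 = 7.8140
OR_MH = (27.0582 + 61.2314 + 27.8372) / (14.7470 + 8.6356 + 7.8140) = 116.1269 / 31.1965 = 3.72243

3.722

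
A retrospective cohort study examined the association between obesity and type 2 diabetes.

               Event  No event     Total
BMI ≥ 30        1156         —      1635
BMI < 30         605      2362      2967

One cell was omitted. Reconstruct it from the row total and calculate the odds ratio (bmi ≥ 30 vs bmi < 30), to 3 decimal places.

The missing cell is in the exposed row: 1635 − 1156 = 479.
So a = 1156, b = 479, c = 605, d = 2362.
OR = (a·d)/(b·c) = (1156 × 2362) / (479 × 605) = 2730472 / 289795 = 9.42208

9.422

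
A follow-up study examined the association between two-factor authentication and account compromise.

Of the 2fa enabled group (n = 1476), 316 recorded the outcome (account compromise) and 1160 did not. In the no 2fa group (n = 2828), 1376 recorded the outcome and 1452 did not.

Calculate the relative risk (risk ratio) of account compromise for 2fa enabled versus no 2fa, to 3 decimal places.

0.440

From the description: a = 316, b = 1160, c = 1376, d = 1452.
Risk in exposed = 316/1476 = 0.21409; risk in unexposed = 1376/2828 = 0.48656.
RR = 0.21409 / 0.48656 = 0.44001
The risk is 56% lower among the exposed than among the unexposed.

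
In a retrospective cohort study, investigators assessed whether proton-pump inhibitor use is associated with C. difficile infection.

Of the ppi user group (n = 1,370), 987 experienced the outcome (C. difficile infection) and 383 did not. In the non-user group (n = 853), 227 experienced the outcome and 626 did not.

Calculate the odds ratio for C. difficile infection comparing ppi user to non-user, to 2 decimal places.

7.11

From the description: a = 987, b = 383, c = 227, d = 626.
OR = (a·d)/(b·c) = (987 × 626) / (383 × 227) = 617862 / 86941 = 7.10668
The odds of C. difficile infection are about 7.11 times as high in the ppi user group.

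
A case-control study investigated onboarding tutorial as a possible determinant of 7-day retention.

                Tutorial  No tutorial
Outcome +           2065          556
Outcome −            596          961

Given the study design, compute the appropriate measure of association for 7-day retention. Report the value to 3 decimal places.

Reading the table with exposure as columns: a = 2065 (Tutorial, case), b = 596 (Tutorial, non-case), c = 556 (No tutorial, case), d = 961.
This is a case-control study: participants were sampled on outcome status, so risks in the source population cannot be estimated directly — relative risk is not valid here. The odds ratio is the appropriate measure.
OR = (a·d)/(b·c) = (2065 × 961) / (596 × 556) = 1984465 / 331376 = 5.98856

5.989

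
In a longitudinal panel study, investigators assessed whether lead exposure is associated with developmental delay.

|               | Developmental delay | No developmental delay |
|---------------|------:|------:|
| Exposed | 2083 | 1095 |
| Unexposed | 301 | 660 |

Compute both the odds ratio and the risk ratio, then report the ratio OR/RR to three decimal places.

Cells: a = 2083, b = 1095, c = 301, d = 660.
OR = (2083·660)/(1095·301) = 1374780/329595 = 4.17112
Risk in exposed = 2083/3178 = 0.65544; risk in unexposed = 301/961 = 0.31322; RR = 2.09263
OR/RR = 4.17112 / 2.09263 = 1.99324
The outcome is not rare, so the OR lies further from 1 than the RR.

1.993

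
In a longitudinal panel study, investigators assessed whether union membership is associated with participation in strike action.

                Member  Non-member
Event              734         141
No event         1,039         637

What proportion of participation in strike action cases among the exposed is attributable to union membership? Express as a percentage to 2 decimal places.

56.22

Reading the table with exposure as columns: a = 734 (Member, case), b = 1039 (Member, non-case), c = 141 (Non-member, case), d = 637.
Risk in exposed = 734/1773 = 0.41399; risk in unexposed = 141/778 = 0.18123.
RR = 0.41399/0.18123 = 2.28427
AR% = (RR − 1)/RR × 100 = (2.28427 − 1)/2.28427 × 100 = 56.2224%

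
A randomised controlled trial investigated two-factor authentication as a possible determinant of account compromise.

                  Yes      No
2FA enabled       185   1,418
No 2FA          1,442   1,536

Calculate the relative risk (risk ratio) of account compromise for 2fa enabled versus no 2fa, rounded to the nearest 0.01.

0.24

Cells: a = 185, b = 1418, c = 1442, d = 1536.
Risk in exposed = 185/1603 = 0.11541; risk in unexposed = 1442/2978 = 0.48422.
RR = 0.11541 / 0.48422 = 0.23834
The risk is 76% lower among the exposed than among the unexposed.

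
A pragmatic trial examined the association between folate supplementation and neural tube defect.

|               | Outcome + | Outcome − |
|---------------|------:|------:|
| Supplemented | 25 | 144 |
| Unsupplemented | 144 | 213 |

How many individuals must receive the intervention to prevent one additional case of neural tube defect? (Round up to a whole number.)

Risk in treated group = 25/169 = 0.14793; risk in control = 144/357 = 0.40336.
Absolute risk reduction = 0.40336 − 0.14793 = 0.25543
NNT = 1 / ARR = 1 / 0.25543 = 3.915 → round up → 4

4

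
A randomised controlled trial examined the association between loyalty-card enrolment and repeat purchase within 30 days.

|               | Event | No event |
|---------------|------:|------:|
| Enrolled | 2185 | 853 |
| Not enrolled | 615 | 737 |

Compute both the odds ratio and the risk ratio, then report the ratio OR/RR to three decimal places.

1.941

Cells: a = 2185, b = 853, c = 615, d = 737.
OR = (2185·737)/(853·615) = 1610345/524595 = 3.06969
Risk in exposed = 2185/3038 = 0.71922; risk in unexposed = 615/1352 = 0.45488; RR = 1.58112
OR/RR = 3.06969 / 1.58112 = 1.94146
The outcome is not rare, so the OR lies further from 1 than the RR.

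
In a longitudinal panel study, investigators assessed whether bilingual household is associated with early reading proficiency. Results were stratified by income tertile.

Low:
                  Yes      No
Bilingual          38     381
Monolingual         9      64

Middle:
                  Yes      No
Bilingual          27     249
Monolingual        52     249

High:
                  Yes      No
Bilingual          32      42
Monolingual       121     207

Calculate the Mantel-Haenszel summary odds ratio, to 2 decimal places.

OR_MH = Σ(aᵢdᵢ/nᵢ) / Σ(bᵢcᵢ/nᵢ), where nᵢ is the stratum total.
Stratum 1 (Low): n = 492; a·d/n = 38·64/492 = 4.9431; b·c/n = 381·9/492 = 6.9695
Stratum 2 (Middle): n = 577; a·d/n = 27·249/577 = 11.6516; b·c/n = 249·52/577 = 22.4402
Stratum 3 (High): n = 402; a·d/n = 32·207/402 = 16.4776; b·c/n = 42·121/402 = 12.6418
OR_MH = (4.9431 + 11.6516 + 16.4776) / (6.9695 + 22.4402 + 12.6418) = 33.0723 / 42.0515 = 0.78647

0.79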